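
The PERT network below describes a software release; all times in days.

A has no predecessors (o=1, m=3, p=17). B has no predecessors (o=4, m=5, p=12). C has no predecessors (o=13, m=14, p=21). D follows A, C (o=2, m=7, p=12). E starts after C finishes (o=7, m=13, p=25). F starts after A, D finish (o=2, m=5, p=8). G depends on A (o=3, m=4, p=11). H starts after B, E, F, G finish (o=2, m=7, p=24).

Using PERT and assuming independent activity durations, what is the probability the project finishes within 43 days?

te_A = (1 + 4·3 + 17)/6 = 30/6 = 5; σ²_A = ((17−1)/6)² = 7.111
te_B = (4 + 4·5 + 12)/6 = 36/6 = 6; σ²_B = ((12−4)/6)² = 1.778
te_C = (13 + 4·14 + 21)/6 = 90/6 = 15; σ²_C = ((21−13)/6)² = 1.778
te_D = (2 + 4·7 + 12)/6 = 42/6 = 7; σ²_D = ((12−2)/6)² = 2.778
te_E = (7 + 4·13 + 25)/6 = 84/6 = 14; σ²_E = ((25−7)/6)² = 9.000
te_F = (2 + 4·5 + 8)/6 = 30/6 = 5; σ²_F = ((8−2)/6)² = 1.000
te_G = (3 + 4·4 + 11)/6 = 30/6 = 5; σ²_G = ((11−3)/6)² = 1.778
te_H = (2 + 4·7 + 24)/6 = 54/6 = 9; σ²_H = ((24−2)/6)² = 13.444

Forward pass:
ES_A = 0; EF_A = 5
ES_B = 0; EF_B = 6
ES_C = 0; EF_C = 15
ES_D = max(EF_A=5, EF_C=15) = 15; EF_D = 15+7 = 22
ES_E = 15; EF_E = 15+14 = 29
ES_F = max(EF_A=5, EF_D=22) = 22; EF_F = 22+5 = 27
ES_G = 5; EF_G = 5+5 = 10
ES_H = max(EF_B=6, EF_E=29, EF_F=27, EF_G=10) = 29; EF_H = 29+9 = 38
Expected project duration μ = 38 days. Critical path: C → E → H.

Variance along critical path = 1.778 + 9.000 + 13.444 = 24.222; σ = √24.222 = 4.922 days.
Z = (43 − 38) / 4.922 = 1.016
P(T ≤ 43) = Φ(1.016) ≈ 0.845

0.845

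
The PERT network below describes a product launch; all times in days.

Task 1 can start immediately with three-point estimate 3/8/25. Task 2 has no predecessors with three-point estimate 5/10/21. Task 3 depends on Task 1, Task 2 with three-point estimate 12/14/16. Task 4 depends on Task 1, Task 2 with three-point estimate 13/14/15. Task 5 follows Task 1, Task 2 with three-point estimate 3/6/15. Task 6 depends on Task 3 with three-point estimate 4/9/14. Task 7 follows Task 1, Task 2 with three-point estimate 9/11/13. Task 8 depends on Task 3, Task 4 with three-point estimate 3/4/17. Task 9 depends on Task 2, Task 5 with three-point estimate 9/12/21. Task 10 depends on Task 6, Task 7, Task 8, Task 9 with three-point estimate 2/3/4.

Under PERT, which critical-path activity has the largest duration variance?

Task 2

te_Task 1 = (3 + 4·8 + 25)/6 = 60/6 = 10; σ²_Task 1 = ((25−3)/6)² = 13.444
te_Task 2 = (5 + 4·10 + 21)/6 = 66/6 = 11; σ²_Task 2 = ((21−5)/6)² = 7.111
te_Task 3 = (12 + 4·14 + 16)/6 = 84/6 = 14; σ²_Task 3 = ((16−12)/6)² = 0.444
te_Task 4 = (13 + 4·14 + 15)/6 = 84/6 = 14; σ²_Task 4 = ((15−13)/6)² = 0.111
te_Task 5 = (3 + 4·6 + 15)/6 = 42/6 = 7; σ²_Task 5 = ((15−3)/6)² = 4.000
te_Task 6 = (4 + 4·9 + 14)/6 = 54/6 = 9; σ²_Task 6 = ((14−4)/6)² = 2.778
te_Task 7 = (9 + 4·11 + 13)/6 = 66/6 = 11; σ²_Task 7 = ((13−9)/6)² = 0.444
te_Task 8 = (3 + 4·4 + 17)/6 = 36/6 = 6; σ²_Task 8 = ((17−3)/6)² = 5.444
te_Task 9 = (9 + 4·12 + 21)/6 = 78/6 = 13; σ²_Task 9 = ((21−9)/6)² = 4.000
te_Task 10 = (2 + 4·3 + 4)/6 = 18/6 = 3; σ²_Task 10 = ((4−2)/6)² = 0.111

Forward pass:
ES_Task 1 = 0; EF_Task 1 = 10
ES_Task 2 = 0; EF_Task 2 = 11
ES_Task 3 = max(EF_Task 1=10, EF_Task 2=11) = 11; EF_Task 3 = 11+14 = 25
ES_Task 4 = max(EF_Task 1=10, EF_Task 2=11) = 11; EF_Task 4 = 11+14 = 25
ES_Task 5 = max(EF_Task 1=10, EF_Task 2=11) = 11; EF_Task 5 = 11+7 = 18
ES_Task 6 = 25; EF_Task 6 = 25+9 = 34
ES_Task 7 = max(EF_Task 1=10, EF_Task 2=11) = 11; EF_Task 7 = 11+11 = 22
ES_Task 8 = max(EF_Task 3=25, EF_Task 4=25) = 25; EF_Task 8 = 25+6 = 31
ES_Task 9 = max(EF_Task 2=11, EF_Task 5=18) = 18; EF_Task 9 = 18+13 = 31
ES_Task 10 = max(EF_Task 6=34, EF_Task 7=22, EF_Task 8=31, EF_Task 9=31) = 34; EF_Task 10 = 34+3 = 37
Expected project duration μ = 37 days. Critical path: Task 2 → Task 3 → Task 6 → Task 10.

Variances on critical path: σ²_Task 2=7.111, σ²_Task 3=0.444, σ²_Task 6=2.778, σ²_Task 10=0.111.
Largest is σ²_Task 2 = 7.111.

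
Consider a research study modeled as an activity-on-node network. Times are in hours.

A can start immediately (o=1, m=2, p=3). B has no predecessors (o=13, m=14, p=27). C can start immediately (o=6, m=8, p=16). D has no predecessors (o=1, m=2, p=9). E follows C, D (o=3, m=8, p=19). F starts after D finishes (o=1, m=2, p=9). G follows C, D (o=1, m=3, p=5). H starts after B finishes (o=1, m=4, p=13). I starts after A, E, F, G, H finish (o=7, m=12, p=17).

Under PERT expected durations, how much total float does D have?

9 hours

te_A = (1 + 4·2 + 3)/6 = 12/6 = 2
te_B = (13 + 4·14 + 27)/6 = 96/6 = 16
te_C = (6 + 4·8 + 16)/6 = 54/6 = 9
te_D = (1 + 4·2 + 9)/6 = 18/6 = 3
te_E = (3 + 4·8 + 19)/6 = 54/6 = 9
te_F = (1 + 4·2 + 9)/6 = 18/6 = 3
te_G = (1 + 4·3 + 5)/6 = 18/6 = 3
te_H = (1 + 4·4 + 13)/6 = 30/6 = 5
te_I = (7 + 4·12 + 17)/6 = 72/6 = 12

Forward pass:
ES_A = 0; EF_A = 2
ES_B = 0; EF_B = 16
ES_C = 0; EF_C = 9
ES_D = 0; EF_D = 3
ES_E = max(EF_C=9, EF_D=3) = 9; EF_E = 9+9 = 18
ES_F = 3; EF_F = 3+3 = 6
ES_G = max(EF_C=9, EF_D=3) = 9; EF_G = 9+3 = 12
ES_H = 16; EF_H = 16+5 = 21
ES_I = max(EF_A=2, EF_E=18, EF_F=6, EF_G=12, EF_H=21) = 21; EF_I = 21+12 = 33
Expected project duration μ = 33 hours. Critical path: B → H → I.

Backward pass:
LF_I = 33; LS_I = 33−12 = 21
LF_H = LS_I = 21; LS_H = 21−5 = 16
LF_G = LS_I = 21; LS_G = 21−3 = 18
LF_F = LS_I = 21; LS_F = 21−3 = 18
LF_E = LS_I = 21; LS_E = 21−9 = 12
LF_D = min(LS_E=12, LS_F=18, LS_G=18) = 12; LS_D = 12−3 = 9
LF_C = min(LS_E=12, LS_G=18) = 12; LS_C = 12−9 = 3
LF_B = LS_H = 16; LS_B = 16−16 = 0
LF_A = LS_I = 21; LS_A = 21−2 = 19
Slack_D = LS_D − ES_D = 9 − 0 = 9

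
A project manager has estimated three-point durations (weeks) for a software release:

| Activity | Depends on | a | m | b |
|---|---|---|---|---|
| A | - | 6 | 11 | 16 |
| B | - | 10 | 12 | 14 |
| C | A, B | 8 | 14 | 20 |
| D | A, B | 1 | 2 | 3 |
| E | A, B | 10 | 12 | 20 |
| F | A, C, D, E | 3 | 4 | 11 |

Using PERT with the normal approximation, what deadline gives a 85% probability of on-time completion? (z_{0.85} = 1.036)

te_A = (6 + 4·11 + 16)/6 = 66/6 = 11; σ²_A = ((16−6)/6)² = 2.778
te_B = (10 + 4·12 + 14)/6 = 72/6 = 12; σ²_B = ((14−10)/6)² = 0.444
te_C = (8 + 4·14 + 20)/6 = 84/6 = 14; σ²_C = ((20−8)/6)² = 4.000
te_D = (1 + 4·2 + 3)/6 = 12/6 = 2; σ²_D = ((3−1)/6)² = 0.111
te_E = (10 + 4·12 + 20)/6 = 78/6 = 13; σ²_E = ((20−10)/6)² = 2.778
te_F = (3 + 4·4 + 11)/6 = 30/6 = 5; σ²_F = ((11−3)/6)² = 1.778

Forward pass:
ES_A = 0; EF_A = 11
ES_B = 0; EF_B = 12
ES_C = max(EF_A=11, EF_B=12) = 12; EF_C = 12+14 = 26
ES_D = max(EF_A=11, EF_B=12) = 12; EF_D = 12+2 = 14
ES_E = max(EF_A=11, EF_B=12) = 12; EF_E = 12+13 = 25
ES_F = max(EF_A=11, EF_C=26, EF_D=14, EF_E=25) = 26; EF_F = 26+5 = 31
Expected project duration μ = 31 weeks. Critical path: B → C → F.

Variance along critical path = 0.444 + 4.000 + 1.778 = 6.222; σ = 2.494 weeks.
D = μ + z·σ = 31 + 1.036·2.494 = 33.6 weeks

33.6 weeks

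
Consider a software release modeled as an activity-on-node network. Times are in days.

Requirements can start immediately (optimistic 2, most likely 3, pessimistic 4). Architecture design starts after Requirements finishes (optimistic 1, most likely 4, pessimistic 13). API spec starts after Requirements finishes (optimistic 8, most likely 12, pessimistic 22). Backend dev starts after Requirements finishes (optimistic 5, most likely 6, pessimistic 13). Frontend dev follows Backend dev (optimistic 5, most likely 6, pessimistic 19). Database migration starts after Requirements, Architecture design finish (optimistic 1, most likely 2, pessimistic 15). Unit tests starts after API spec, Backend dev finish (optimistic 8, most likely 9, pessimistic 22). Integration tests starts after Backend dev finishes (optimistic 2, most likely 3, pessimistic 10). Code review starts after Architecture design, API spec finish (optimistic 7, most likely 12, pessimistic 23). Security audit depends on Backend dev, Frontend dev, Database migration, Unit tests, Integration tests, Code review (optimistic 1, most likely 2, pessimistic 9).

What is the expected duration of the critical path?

32 days

te_Requirements = (2 + 4·3 + 4)/6 = 18/6 = 3
te_Architecture design = (1 + 4·4 + 13)/6 = 30/6 = 5
te_API spec = (8 + 4·12 + 22)/6 = 78/6 = 13
te_Backend dev = (5 + 4·6 + 13)/6 = 42/6 = 7
te_Frontend dev = (5 + 4·6 + 19)/6 = 48/6 = 8
te_Database migration = (1 + 4·2 + 15)/6 = 24/6 = 4
te_Unit tests = (8 + 4·9 + 22)/6 = 66/6 = 11
te_Integration tests = (2 + 4·3 + 10)/6 = 24/6 = 4
te_Code review = (7 + 4·12 + 23)/6 = 78/6 = 13
te_Security audit = (1 + 4·2 + 9)/6 = 18/6 = 3

Forward pass:
ES_Requirements = 0; EF_Requirements = 3
ES_Architecture design = 3; EF_Architecture design = 3+5 = 8
ES_API spec = 3; EF_API spec = 3+13 = 16
ES_Backend dev = 3; EF_Backend dev = 3+7 = 10
ES_Frontend dev = 10; EF_Frontend dev = 10+8 = 18
ES_Database migration = max(EF_Requirements=3, EF_Architecture design=8) = 8; EF_Database migration = 8+4 = 12
ES_Unit tests = max(EF_API spec=16, EF_Backend dev=10) = 16; EF_Unit tests = 16+11 = 27
ES_Integration tests = 10; EF_Integration tests = 10+4 = 14
ES_Code review = max(EF_Architecture design=8, EF_API spec=16) = 16; EF_Code review = 16+13 = 29
ES_Security audit = max(EF_Backend dev=10, EF_Frontend dev=18, EF_Database migration=12, EF_Unit tests=27, EF_Integration tests=14, EF_Code review=29) = 29; EF_Security audit = 29+3 = 32
Expected project duration μ = 32 days. Critical path: Requirements → API spec → Code review → Security audit.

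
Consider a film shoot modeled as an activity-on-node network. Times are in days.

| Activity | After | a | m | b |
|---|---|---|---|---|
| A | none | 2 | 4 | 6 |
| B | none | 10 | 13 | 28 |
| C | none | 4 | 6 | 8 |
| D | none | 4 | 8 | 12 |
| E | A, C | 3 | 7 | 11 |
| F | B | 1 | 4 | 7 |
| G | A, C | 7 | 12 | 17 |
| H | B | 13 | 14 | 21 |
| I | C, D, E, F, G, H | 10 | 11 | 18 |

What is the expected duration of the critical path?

42 days

te_A = (2 + 4·4 + 6)/6 = 24/6 = 4
te_B = (10 + 4·13 + 28)/6 = 90/6 = 15
te_C = (4 + 4·6 + 8)/6 = 36/6 = 6
te_D = (4 + 4·8 + 12)/6 = 48/6 = 8
te_E = (3 + 4·7 + 11)/6 = 42/6 = 7
te_F = (1 + 4·4 + 7)/6 = 24/6 = 4
te_G = (7 + 4·12 + 17)/6 = 72/6 = 12
te_H = (13 + 4·14 + 21)/6 = 90/6 = 15
te_I = (10 + 4·11 + 18)/6 = 72/6 = 12

Forward pass:
ES_A = 0; EF_A = 4
ES_B = 0; EF_B = 15
ES_C = 0; EF_C = 6
ES_D = 0; EF_D = 8
ES_E = max(EF_A=4, EF_C=6) = 6; EF_E = 6+7 = 13
ES_F = 15; EF_F = 15+4 = 19
ES_G = max(EF_A=4, EF_C=6) = 6; EF_G = 6+12 = 18
ES_H = 15; EF_H = 15+15 = 30
ES_I = max(EF_C=6, EF_D=8, EF_E=13, EF_F=19, EF_G=18, EF_H=30) = 30; EF_I = 30+12 = 42
Expected project duration μ = 42 days. Critical path: B → H → I.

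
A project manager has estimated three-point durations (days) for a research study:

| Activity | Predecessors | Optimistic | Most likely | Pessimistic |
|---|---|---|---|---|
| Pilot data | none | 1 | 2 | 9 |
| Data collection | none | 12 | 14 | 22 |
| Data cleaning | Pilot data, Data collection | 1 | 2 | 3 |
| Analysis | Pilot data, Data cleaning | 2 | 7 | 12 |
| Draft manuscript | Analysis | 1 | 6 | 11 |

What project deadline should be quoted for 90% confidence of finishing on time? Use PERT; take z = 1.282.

33.7 days

te_Pilot data = (1 + 4·2 + 9)/6 = 18/6 = 3; σ²_Pilot data = ((9−1)/6)² = 1.778
te_Data collection = (12 + 4·14 + 22)/6 = 90/6 = 15; σ²_Data collection = ((22−12)/6)² = 2.778
te_Data cleaning = (1 + 4·2 + 3)/6 = 12/6 = 2; σ²_Data cleaning = ((3−1)/6)² = 0.111
te_Analysis = (2 + 4·7 + 12)/6 = 42/6 = 7; σ²_Analysis = ((12−2)/6)² = 2.778
te_Draft manuscript = (1 + 4·6 + 11)/6 = 36/6 = 6; σ²_Draft manuscript = ((11−1)/6)² = 2.778

Forward pass:
ES_Pilot data = 0; EF_Pilot data = 3
ES_Data collection = 0; EF_Data collection = 15
ES_Data cleaning = max(EF_Pilot data=3, EF_Data collection=15) = 15; EF_Data cleaning = 15+2 = 17
ES_Analysis = max(EF_Pilot data=3, EF_Data cleaning=17) = 17; EF_Analysis = 17+7 = 24
ES_Draft manuscript = 24; EF_Draft manuscript = 24+6 = 30
Expected project duration μ = 30 days. Critical path: Data collection → Data cleaning → Analysis → Draft manuscript.

Variance along critical path = 2.778 + 0.111 + 2.778 + 2.778 = 8.444; σ = 2.906 days.
D = μ + z·σ = 30 + 1.282·2.906 = 33.7 days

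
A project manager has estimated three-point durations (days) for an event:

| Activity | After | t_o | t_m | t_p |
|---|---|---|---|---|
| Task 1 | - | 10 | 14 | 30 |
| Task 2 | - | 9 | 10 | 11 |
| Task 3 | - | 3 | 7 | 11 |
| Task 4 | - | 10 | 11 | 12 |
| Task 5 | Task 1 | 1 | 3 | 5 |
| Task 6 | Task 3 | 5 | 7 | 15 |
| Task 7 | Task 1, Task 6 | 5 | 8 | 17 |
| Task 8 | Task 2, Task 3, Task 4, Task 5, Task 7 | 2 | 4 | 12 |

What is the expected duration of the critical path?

te_Task 1 = (10 + 4·14 + 30)/6 = 96/6 = 16
te_Task 2 = (9 + 4·10 + 11)/6 = 60/6 = 10
te_Task 3 = (3 + 4·7 + 11)/6 = 42/6 = 7
te_Task 4 = (10 + 4·11 + 12)/6 = 66/6 = 11
te_Task 5 = (1 + 4·3 + 5)/6 = 18/6 = 3
te_Task 6 = (5 + 4·7 + 15)/6 = 48/6 = 8
te_Task 7 = (5 + 4·8 + 17)/6 = 54/6 = 9
te_Task 8 = (2 + 4·4 + 12)/6 = 30/6 = 5

Forward pass:
ES_Task 1 = 0; EF_Task 1 = 16
ES_Task 2 = 0; EF_Task 2 = 10
ES_Task 3 = 0; EF_Task 3 = 7
ES_Task 4 = 0; EF_Task 4 = 11
ES_Task 5 = 16; EF_Task 5 = 16+3 = 19
ES_Task 6 = 7; EF_Task 6 = 7+8 = 15
ES_Task 7 = max(EF_Task 1=16, EF_Task 6=15) = 16; EF_Task 7 = 16+9 = 25
ES_Task 8 = max(EF_Task 2=10, EF_Task 3=7, EF_Task 4=11, EF_Task 5=19, EF_Task 7=25) = 25; EF_Task 8 = 25+5 = 30
Expected project duration μ = 30 days. Critical path: Task 1 → Task 7 → Task 8.

30 days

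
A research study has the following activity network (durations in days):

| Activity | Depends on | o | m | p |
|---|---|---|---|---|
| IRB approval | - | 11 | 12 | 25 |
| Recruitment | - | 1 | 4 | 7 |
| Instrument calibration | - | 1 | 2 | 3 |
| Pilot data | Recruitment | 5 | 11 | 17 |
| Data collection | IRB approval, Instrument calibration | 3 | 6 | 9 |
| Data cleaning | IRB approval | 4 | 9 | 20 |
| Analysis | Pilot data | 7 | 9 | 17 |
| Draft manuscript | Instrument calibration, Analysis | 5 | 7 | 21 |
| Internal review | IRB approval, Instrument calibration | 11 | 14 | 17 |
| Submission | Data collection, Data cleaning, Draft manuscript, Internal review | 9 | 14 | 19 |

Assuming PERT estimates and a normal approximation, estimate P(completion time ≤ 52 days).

te_IRB approval = (11 + 4·12 + 25)/6 = 84/6 = 14; σ²_IRB approval = ((25−11)/6)² = 5.444
te_Recruitment = (1 + 4·4 + 7)/6 = 24/6 = 4; σ²_Recruitment = ((7−1)/6)² = 1.000
te_Instrument calibration = (1 + 4·2 + 3)/6 = 12/6 = 2; σ²_Instrument calibration = ((3−1)/6)² = 0.111
te_Pilot data = (5 + 4·11 + 17)/6 = 66/6 = 11; σ²_Pilot data = ((17−5)/6)² = 4.000
te_Data collection = (3 + 4·6 + 9)/6 = 36/6 = 6; σ²_Data collection = ((9−3)/6)² = 1.000
te_Data cleaning = (4 + 4·9 + 20)/6 = 60/6 = 10; σ²_Data cleaning = ((20−4)/6)² = 7.111
te_Analysis = (7 + 4·9 + 17)/6 = 60/6 = 10; σ²_Analysis = ((17−7)/6)² = 2.778
te_Draft manuscript = (5 + 4·7 + 21)/6 = 54/6 = 9; σ²_Draft manuscript = ((21−5)/6)² = 7.111
te_Internal review = (11 + 4·14 + 17)/6 = 84/6 = 14; σ²_Internal review = ((17−11)/6)² = 1.000
te_Submission = (9 + 4·14 + 19)/6 = 84/6 = 14; σ²_Submission = ((19−9)/6)² = 2.778

Forward pass:
ES_IRB approval = 0; EF_IRB approval = 14
ES_Recruitment = 0; EF_Recruitment = 4
ES_Instrument calibration = 0; EF_Instrument calibration = 2
ES_Pilot data = 4; EF_Pilot data = 4+11 = 15
ES_Data collection = max(EF_IRB approval=14, EF_Instrument calibration=2) = 14; EF_Data collection = 14+6 = 20
ES_Data cleaning = 14; EF_Data cleaning = 14+10 = 24
ES_Analysis = 15; EF_Analysis = 15+10 = 25
ES_Draft manuscript = max(EF_Instrument calibration=2, EF_Analysis=25) = 25; EF_Draft manuscript = 25+9 = 34
ES_Internal review = max(EF_IRB approval=14, EF_Instrument calibration=2) = 14; EF_Internal review = 14+14 = 28
ES_Submission = max(EF_Data collection=20, EF_Data cleaning=24, EF_Draft manuscript=34, EF_Internal review=28) = 34; EF_Submission = 34+14 = 48
Expected project duration μ = 48 days. Critical path: Recruitment → Pilot data → Analysis → Draft manuscript → Submission.

Variance along critical path = 1.000 + 4.000 + 2.778 + 7.111 + 2.778 = 17.667; σ = √17.667 = 4.203 days.
Z = (52 − 48) / 4.203 = 0.952
P(T ≤ 52) = Φ(0.952) ≈ 0.829

0.829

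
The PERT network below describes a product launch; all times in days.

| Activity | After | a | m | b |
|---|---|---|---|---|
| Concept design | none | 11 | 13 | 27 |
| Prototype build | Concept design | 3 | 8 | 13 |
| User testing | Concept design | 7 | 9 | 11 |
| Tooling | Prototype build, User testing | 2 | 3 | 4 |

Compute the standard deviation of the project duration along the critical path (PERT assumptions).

te_Concept design = (11 + 4·13 + 27)/6 = 90/6 = 15; σ²_Concept design = ((27−11)/6)² = 7.111
te_Prototype build = (3 + 4·8 + 13)/6 = 48/6 = 8; σ²_Prototype build = ((13−3)/6)² = 2.778
te_User testing = (7 + 4·9 + 11)/6 = 54/6 = 9; σ²_User testing = ((11−7)/6)² = 0.444
te_Tooling = (2 + 4·3 + 4)/6 = 18/6 = 3; σ²_Tooling = ((4−2)/6)² = 0.111

Forward pass:
ES_Concept design = 0; EF_Concept design = 15
ES_Prototype build = 15; EF_Prototype build = 15+8 = 23
ES_User testing = 15; EF_User testing = 15+9 = 24
ES_Tooling = max(EF_Prototype build=23, EF_User testing=24) = 24; EF_Tooling = 24+3 = 27
Expected project duration μ = 27 days. Critical path: Concept design → User testing → Tooling.

Variance along critical path = 7.111 + 0.444 + 0.111 = 7.667
σ = √7.667 = 2.769 days

2.77 days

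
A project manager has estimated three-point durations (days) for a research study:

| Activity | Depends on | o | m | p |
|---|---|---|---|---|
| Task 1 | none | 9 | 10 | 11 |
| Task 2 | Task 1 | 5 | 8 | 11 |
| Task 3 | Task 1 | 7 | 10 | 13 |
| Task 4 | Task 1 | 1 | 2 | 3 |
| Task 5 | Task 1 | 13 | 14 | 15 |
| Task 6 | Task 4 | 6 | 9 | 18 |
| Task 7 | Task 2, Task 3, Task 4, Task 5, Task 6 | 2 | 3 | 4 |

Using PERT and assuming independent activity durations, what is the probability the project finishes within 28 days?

te_Task 1 = (9 + 4·10 + 11)/6 = 60/6 = 10; σ²_Task 1 = ((11−9)/6)² = 0.111
te_Task 2 = (5 + 4·8 + 11)/6 = 48/6 = 8; σ²_Task 2 = ((11−5)/6)² = 1.000
te_Task 3 = (7 + 4·10 + 13)/6 = 60/6 = 10; σ²_Task 3 = ((13−7)/6)² = 1.000
te_Task 4 = (1 + 4·2 + 3)/6 = 12/6 = 2; σ²_Task 4 = ((3−1)/6)² = 0.111
te_Task 5 = (13 + 4·14 + 15)/6 = 84/6 = 14; σ²_Task 5 = ((15−13)/6)² = 0.111
te_Task 6 = (6 + 4·9 + 18)/6 = 60/6 = 10; σ²_Task 6 = ((18−6)/6)² = 4.000
te_Task 7 = (2 + 4·3 + 4)/6 = 18/6 = 3; σ²_Task 7 = ((4−2)/6)² = 0.111

Forward pass:
ES_Task 1 = 0; EF_Task 1 = 10
ES_Task 2 = 10; EF_Task 2 = 10+8 = 18
ES_Task 3 = 10; EF_Task 3 = 10+10 = 20
ES_Task 4 = 10; EF_Task 4 = 10+2 = 12
ES_Task 5 = 10; EF_Task 5 = 10+14 = 24
ES_Task 6 = 12; EF_Task 6 = 12+10 = 22
ES_Task 7 = max(EF_Task 2=18, EF_Task 3=20, EF_Task 4=12, EF_Task 5=24, EF_Task 6=22) = 24; EF_Task 7 = 24+3 = 27
Expected project duration μ = 27 days. Critical path: Task 1 → Task 5 → Task 7.

Variance along critical path = 0.111 + 0.111 + 0.111 = 0.333; σ = √0.333 = 0.577 days.
Z = (28 − 27) / 0.577 = 1.732
P(T ≤ 28) = Φ(1.732) ≈ 0.958

0.958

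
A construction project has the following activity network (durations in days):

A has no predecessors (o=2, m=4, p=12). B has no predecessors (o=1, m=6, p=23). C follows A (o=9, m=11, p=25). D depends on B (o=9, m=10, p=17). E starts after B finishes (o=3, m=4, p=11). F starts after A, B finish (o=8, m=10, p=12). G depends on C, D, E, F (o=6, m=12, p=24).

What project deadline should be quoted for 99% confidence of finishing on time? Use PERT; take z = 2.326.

43.4 days

te_A = (2 + 4·4 + 12)/6 = 30/6 = 5; σ²_A = ((12−2)/6)² = 2.778
te_B = (1 + 4·6 + 23)/6 = 48/6 = 8; σ²_B = ((23−1)/6)² = 13.444
te_C = (9 + 4·11 + 25)/6 = 78/6 = 13; σ²_C = ((25−9)/6)² = 7.111
te_D = (9 + 4·10 + 17)/6 = 66/6 = 11; σ²_D = ((17−9)/6)² = 1.778
te_E = (3 + 4·4 + 11)/6 = 30/6 = 5; σ²_E = ((11−3)/6)² = 1.778
te_F = (8 + 4·10 + 12)/6 = 60/6 = 10; σ²_F = ((12−8)/6)² = 0.444
te_G = (6 + 4·12 + 24)/6 = 78/6 = 13; σ²_G = ((24−6)/6)² = 9.000

Forward pass:
ES_A = 0; EF_A = 5
ES_B = 0; EF_B = 8
ES_C = 5; EF_C = 5+13 = 18
ES_D = 8; EF_D = 8+11 = 19
ES_E = 8; EF_E = 8+5 = 13
ES_F = max(EF_A=5, EF_B=8) = 8; EF_F = 8+10 = 18
ES_G = max(EF_C=18, EF_D=19, EF_E=13, EF_F=18) = 19; EF_G = 19+13 = 32
Expected project duration μ = 32 days. Critical path: B → D → G.

Variance along critical path = 13.444 + 1.778 + 9.000 = 24.222; σ = 4.922 days.
D = μ + z·σ = 32 + 2.326·4.922 = 43.4 days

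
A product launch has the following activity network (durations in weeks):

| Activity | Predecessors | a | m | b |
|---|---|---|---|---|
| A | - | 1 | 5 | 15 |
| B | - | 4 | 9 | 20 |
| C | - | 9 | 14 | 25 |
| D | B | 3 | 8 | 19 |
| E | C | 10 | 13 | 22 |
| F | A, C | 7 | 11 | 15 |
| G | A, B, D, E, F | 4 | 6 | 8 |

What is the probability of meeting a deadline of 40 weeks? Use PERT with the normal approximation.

0.929

te_A = (1 + 4·5 + 15)/6 = 36/6 = 6; σ²_A = ((15−1)/6)² = 5.444
te_B = (4 + 4·9 + 20)/6 = 60/6 = 10; σ²_B = ((20−4)/6)² = 7.111
te_C = (9 + 4·14 + 25)/6 = 90/6 = 15; σ²_C = ((25−9)/6)² = 7.111
te_D = (3 + 4·8 + 19)/6 = 54/6 = 9; σ²_D = ((19−3)/6)² = 7.111
te_E = (10 + 4·13 + 22)/6 = 84/6 = 14; σ²_E = ((22−10)/6)² = 4.000
te_F = (7 + 4·11 + 15)/6 = 66/6 = 11; σ²_F = ((15−7)/6)² = 1.778
te_G = (4 + 4·6 + 8)/6 = 36/6 = 6; σ²_G = ((8−4)/6)² = 0.444

Forward pass:
ES_A = 0; EF_A = 6
ES_B = 0; EF_B = 10
ES_C = 0; EF_C = 15
ES_D = 10; EF_D = 10+9 = 19
ES_E = 15; EF_E = 15+14 = 29
ES_F = max(EF_A=6, EF_C=15) = 15; EF_F = 15+11 = 26
ES_G = max(EF_A=6, EF_B=10, EF_D=19, EF_E=29, EF_F=26) = 29; EF_G = 29+6 = 35
Expected project duration μ = 35 weeks. Critical path: C → E → G.

Variance along critical path = 7.111 + 4.000 + 0.444 = 11.556; σ = √11.556 = 3.399 weeks.
Z = (40 − 35) / 3.399 = 1.471
P(T ≤ 40) = Φ(1.471) ≈ 0.929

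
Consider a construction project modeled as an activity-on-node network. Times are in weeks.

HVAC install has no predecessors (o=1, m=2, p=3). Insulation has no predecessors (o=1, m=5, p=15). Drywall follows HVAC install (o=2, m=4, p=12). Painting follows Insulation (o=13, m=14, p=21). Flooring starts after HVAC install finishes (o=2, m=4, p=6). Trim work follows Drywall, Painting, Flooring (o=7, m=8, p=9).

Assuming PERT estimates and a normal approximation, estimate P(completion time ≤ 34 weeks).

te_HVAC install = (1 + 4·2 + 3)/6 = 12/6 = 2; σ²_HVAC install = ((3−1)/6)² = 0.111
te_Insulation = (1 + 4·5 + 15)/6 = 36/6 = 6; σ²_Insulation = ((15−1)/6)² = 5.444
te_Drywall = (2 + 4·4 + 12)/6 = 30/6 = 5; σ²_Drywall = ((12−2)/6)² = 2.778
te_Painting = (13 + 4·14 + 21)/6 = 90/6 = 15; σ²_Painting = ((21−13)/6)² = 1.778
te_Flooring = (2 + 4·4 + 6)/6 = 24/6 = 4; σ²_Flooring = ((6−2)/6)² = 0.444
te_Trim work = (7 + 4·8 + 9)/6 = 48/6 = 8; σ²_Trim work = ((9−7)/6)² = 0.111

Forward pass:
ES_HVAC install = 0; EF_HVAC install = 2
ES_Insulation = 0; EF_Insulation = 6
ES_Drywall = 2; EF_Drywall = 2+5 = 7
ES_Painting = 6; EF_Painting = 6+15 = 21
ES_Flooring = 2; EF_Flooring = 2+4 = 6
ES_Trim work = max(EF_Drywall=7, EF_Painting=21, EF_Flooring=6) = 21; EF_Trim work = 21+8 = 29
Expected project duration μ = 29 weeks. Critical path: Insulation → Painting → Trim work.

Variance along critical path = 5.444 + 1.778 + 0.111 = 7.333; σ = √7.333 = 2.708 weeks.
Z = (34 − 29) / 2.708 = 1.846
P(T ≤ 34) = Φ(1.846) ≈ 0.968

0.968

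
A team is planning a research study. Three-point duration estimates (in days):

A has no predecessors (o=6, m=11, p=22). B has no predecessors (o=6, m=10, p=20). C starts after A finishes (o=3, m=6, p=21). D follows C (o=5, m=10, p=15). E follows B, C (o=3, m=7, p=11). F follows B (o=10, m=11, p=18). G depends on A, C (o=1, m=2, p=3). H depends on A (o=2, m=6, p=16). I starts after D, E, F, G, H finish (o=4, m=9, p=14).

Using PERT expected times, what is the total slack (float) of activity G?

8 days

te_A = (6 + 4·11 + 22)/6 = 72/6 = 12
te_B = (6 + 4·10 + 20)/6 = 66/6 = 11
te_C = (3 + 4·6 + 21)/6 = 48/6 = 8
te_D = (5 + 4·10 + 15)/6 = 60/6 = 10
te_E = (3 + 4·7 + 11)/6 = 42/6 = 7
te_F = (10 + 4·11 + 18)/6 = 72/6 = 12
te_G = (1 + 4·2 + 3)/6 = 12/6 = 2
te_H = (2 + 4·6 + 16)/6 = 42/6 = 7
te_I = (4 + 4·9 + 14)/6 = 54/6 = 9

Forward pass:
ES_A = 0; EF_A = 12
ES_B = 0; EF_B = 11
ES_C = 12; EF_C = 12+8 = 20
ES_D = 20; EF_D = 20+10 = 30
ES_E = max(EF_B=11, EF_C=20) = 20; EF_E = 20+7 = 27
ES_F = 11; EF_F = 11+12 = 23
ES_G = max(EF_A=12, EF_C=20) = 20; EF_G = 20+2 = 22
ES_H = 12; EF_H = 12+7 = 19
ES_I = max(EF_D=30, EF_E=27, EF_F=23, EF_G=22, EF_H=19) = 30; EF_I = 30+9 = 39
Expected project duration μ = 39 days. Critical path: A → C → D → I.

Backward pass:
LF_I = 39; LS_I = 39−9 = 30
LF_H = LS_I = 30; LS_H = 30−7 = 23
LF_G = LS_I = 30; LS_G = 30−2 = 28
LF_F = LS_I = 30; LS_F = 30−12 = 18
LF_E = LS_I = 30; LS_E = 30−7 = 23
LF_D = LS_I = 30; LS_D = 30−10 = 20
LF_C = min(LS_D=20, LS_E=23, LS_G=28) = 20; LS_C = 20−8 = 12
LF_B = min(LS_E=23, LS_F=18) = 18; LS_B = 18−11 = 7
LF_A = min(LS_C=12, LS_G=28, LS_H=23) = 12; LS_A = 12−12 = 0
Slack_G = LS_G − ES_G = 28 − 20 = 8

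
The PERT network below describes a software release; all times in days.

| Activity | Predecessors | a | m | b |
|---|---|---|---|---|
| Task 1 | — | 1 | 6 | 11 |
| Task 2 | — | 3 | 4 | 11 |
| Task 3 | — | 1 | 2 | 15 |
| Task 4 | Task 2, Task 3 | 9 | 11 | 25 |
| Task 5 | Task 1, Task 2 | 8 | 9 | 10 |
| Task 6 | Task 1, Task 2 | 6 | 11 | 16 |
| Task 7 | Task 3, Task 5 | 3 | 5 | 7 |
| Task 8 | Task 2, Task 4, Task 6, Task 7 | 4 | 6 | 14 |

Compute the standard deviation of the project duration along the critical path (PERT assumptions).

te_Task 1 = (1 + 4·6 + 11)/6 = 36/6 = 6; σ²_Task 1 = ((11−1)/6)² = 2.778
te_Task 2 = (3 + 4·4 + 11)/6 = 30/6 = 5; σ²_Task 2 = ((11−3)/6)² = 1.778
te_Task 3 = (1 + 4·2 + 15)/6 = 24/6 = 4; σ²_Task 3 = ((15−1)/6)² = 5.444
te_Task 4 = (9 + 4·11 + 25)/6 = 78/6 = 13; σ²_Task 4 = ((25−9)/6)² = 7.111
te_Task 5 = (8 + 4·9 + 10)/6 = 54/6 = 9; σ²_Task 5 = ((10−8)/6)² = 0.111
te_Task 6 = (6 + 4·11 + 16)/6 = 66/6 = 11; σ²_Task 6 = ((16−6)/6)² = 2.778
te_Task 7 = (3 + 4·5 + 7)/6 = 30/6 = 5; σ²_Task 7 = ((7−3)/6)² = 0.444
te_Task 8 = (4 + 4·6 + 14)/6 = 42/6 = 7; σ²_Task 8 = ((14−4)/6)² = 2.778

Forward pass:
ES_Task 1 = 0; EF_Task 1 = 6
ES_Task 2 = 0; EF_Task 2 = 5
ES_Task 3 = 0; EF_Task 3 = 4
ES_Task 4 = max(EF_Task 2=5, EF_Task 3=4) = 5; EF_Task 4 = 5+13 = 18
ES_Task 5 = max(EF_Task 1=6, EF_Task 2=5) = 6; EF_Task 5 = 6+9 = 15
ES_Task 6 = max(EF_Task 1=6, EF_Task 2=5) = 6; EF_Task 6 = 6+11 = 17
ES_Task 7 = max(EF_Task 3=4, EF_Task 5=15) = 15; EF_Task 7 = 15+5 = 20
ES_Task 8 = max(EF_Task 2=5, EF_Task 4=18, EF_Task 6=17, EF_Task 7=20) = 20; EF_Task 8 = 20+7 = 27
Expected project duration μ = 27 days. Critical path: Task 1 → Task 5 → Task 7 → Task 8.

Variance along critical path = 2.778 + 0.111 + 0.444 + 2.778 = 6.111
σ = √6.111 = 2.472 days

2.47 days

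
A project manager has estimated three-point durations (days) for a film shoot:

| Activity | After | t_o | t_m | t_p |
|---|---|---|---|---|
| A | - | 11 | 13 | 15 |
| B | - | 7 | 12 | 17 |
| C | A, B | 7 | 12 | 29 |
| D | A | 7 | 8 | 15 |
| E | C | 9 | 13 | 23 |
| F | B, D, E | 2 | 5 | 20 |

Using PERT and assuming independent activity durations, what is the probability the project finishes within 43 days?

te_A = (11 + 4·13 + 15)/6 = 78/6 = 13; σ²_A = ((15−11)/6)² = 0.444
te_B = (7 + 4·12 + 17)/6 = 72/6 = 12; σ²_B = ((17−7)/6)² = 2.778
te_C = (7 + 4·12 + 29)/6 = 84/6 = 14; σ²_C = ((29−7)/6)² = 13.444
te_D = (7 + 4·8 + 15)/6 = 54/6 = 9; σ²_D = ((15−7)/6)² = 1.778
te_E = (9 + 4·13 + 23)/6 = 84/6 = 14; σ²_E = ((23−9)/6)² = 5.444
te_F = (2 + 4·5 + 20)/6 = 42/6 = 7; σ²_F = ((20−2)/6)² = 9.000

Forward pass:
ES_A = 0; EF_A = 13
ES_B = 0; EF_B = 12
ES_C = max(EF_A=13, EF_B=12) = 13; EF_C = 13+14 = 27
ES_D = 13; EF_D = 13+9 = 22
ES_E = 27; EF_E = 27+14 = 41
ES_F = max(EF_B=12, EF_D=22, EF_E=41) = 41; EF_F = 41+7 = 48
Expected project duration μ = 48 days. Critical path: A → C → E → F.

Variance along critical path = 0.444 + 13.444 + 5.444 + 9.000 = 28.333; σ = √28.333 = 5.323 days.
Z = (43 − 48) / 5.323 = -0.939
P(T ≤ 43) = Φ(-0.939) ≈ 0.174

0.174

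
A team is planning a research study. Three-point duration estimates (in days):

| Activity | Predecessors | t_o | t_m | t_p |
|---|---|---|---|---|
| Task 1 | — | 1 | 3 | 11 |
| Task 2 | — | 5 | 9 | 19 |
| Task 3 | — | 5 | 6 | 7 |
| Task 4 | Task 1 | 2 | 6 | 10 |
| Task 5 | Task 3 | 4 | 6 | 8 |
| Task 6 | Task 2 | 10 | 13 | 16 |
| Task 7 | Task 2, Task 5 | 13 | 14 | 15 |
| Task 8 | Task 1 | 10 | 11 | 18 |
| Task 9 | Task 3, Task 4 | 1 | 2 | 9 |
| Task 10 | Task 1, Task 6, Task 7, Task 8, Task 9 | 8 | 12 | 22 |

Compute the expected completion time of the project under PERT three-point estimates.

te_Task 1 = (1 + 4·3 + 11)/6 = 24/6 = 4
te_Task 2 = (5 + 4·9 + 19)/6 = 60/6 = 10
te_Task 3 = (5 + 4·6 + 7)/6 = 36/6 = 6
te_Task 4 = (2 + 4·6 + 10)/6 = 36/6 = 6
te_Task 5 = (4 + 4·6 + 8)/6 = 36/6 = 6
te_Task 6 = (10 + 4·13 + 16)/6 = 78/6 = 13
te_Task 7 = (13 + 4·14 + 15)/6 = 84/6 = 14
te_Task 8 = (10 + 4·11 + 18)/6 = 72/6 = 12
te_Task 9 = (1 + 4·2 + 9)/6 = 18/6 = 3
te_Task 10 = (8 + 4·12 + 22)/6 = 78/6 = 13

Forward pass:
ES_Task 1 = 0; EF_Task 1 = 4
ES_Task 2 = 0; EF_Task 2 = 10
ES_Task 3 = 0; EF_Task 3 = 6
ES_Task 4 = 4; EF_Task 4 = 4+6 = 10
ES_Task 5 = 6; EF_Task 5 = 6+6 = 12
ES_Task 6 = 10; EF_Task 6 = 10+13 = 23
ES_Task 7 = max(EF_Task 2=10, EF_Task 5=12) = 12; EF_Task 7 = 12+14 = 26
ES_Task 8 = 4; EF_Task 8 = 4+12 = 16
ES_Task 9 = max(EF_Task 3=6, EF_Task 4=10) = 10; EF_Task 9 = 10+3 = 13
ES_Task 10 = max(EF_Task 1=4, EF_Task 6=23, EF_Task 7=26, EF_Task 8=16, EF_Task 9=13) = 26; EF_Task 10 = 26+13 = 39
Expected project duration μ = 39 days. Critical path: Task 3 → Task 5 → Task 7 → Task 10.

39 days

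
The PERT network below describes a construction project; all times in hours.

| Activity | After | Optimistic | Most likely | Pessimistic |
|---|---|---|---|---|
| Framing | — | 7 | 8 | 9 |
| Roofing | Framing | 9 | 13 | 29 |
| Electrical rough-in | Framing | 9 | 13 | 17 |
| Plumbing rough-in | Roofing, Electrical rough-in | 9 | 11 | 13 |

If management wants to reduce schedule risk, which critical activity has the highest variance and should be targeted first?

Roofing

te_Framing = (7 + 4·8 + 9)/6 = 48/6 = 8; σ²_Framing = ((9−7)/6)² = 0.111
te_Roofing = (9 + 4·13 + 29)/6 = 90/6 = 15; σ²_Roofing = ((29−9)/6)² = 11.111
te_Electrical rough-in = (9 + 4·13 + 17)/6 = 78/6 = 13; σ²_Electrical rough-in = ((17−9)/6)² = 1.778
te_Plumbing rough-in = (9 + 4·11 + 13)/6 = 66/6 = 11; σ²_Plumbing rough-in = ((13−9)/6)² = 0.444

Forward pass:
ES_Framing = 0; EF_Framing = 8
ES_Roofing = 8; EF_Roofing = 8+15 = 23
ES_Electrical rough-in = 8; EF_Electrical rough-in = 8+13 = 21
ES_Plumbing rough-in = max(EF_Roofing=23, EF_Electrical rough-in=21) = 23; EF_Plumbing rough-in = 23+11 = 34
Expected project duration μ = 34 hours. Critical path: Framing → Roofing → Plumbing rough-in.

Variances on critical path: σ²_Framing=0.111, σ²_Roofing=11.111, σ²_Plumbing rough-in=0.444.
Largest is σ²_Roofing = 11.111.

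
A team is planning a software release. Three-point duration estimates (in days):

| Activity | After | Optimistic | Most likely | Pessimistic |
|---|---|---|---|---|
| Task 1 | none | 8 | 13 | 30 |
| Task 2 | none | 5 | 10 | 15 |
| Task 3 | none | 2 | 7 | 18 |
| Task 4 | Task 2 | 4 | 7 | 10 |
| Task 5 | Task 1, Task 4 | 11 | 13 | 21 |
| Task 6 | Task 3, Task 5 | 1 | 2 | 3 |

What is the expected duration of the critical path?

33 days

te_Task 1 = (8 + 4·13 + 30)/6 = 90/6 = 15
te_Task 2 = (5 + 4·10 + 15)/6 = 60/6 = 10
te_Task 3 = (2 + 4·7 + 18)/6 = 48/6 = 8
te_Task 4 = (4 + 4·7 + 10)/6 = 42/6 = 7
te_Task 5 = (11 + 4·13 + 21)/6 = 84/6 = 14
te_Task 6 = (1 + 4·2 + 3)/6 = 12/6 = 2

Forward pass:
ES_Task 1 = 0; EF_Task 1 = 15
ES_Task 2 = 0; EF_Task 2 = 10
ES_Task 3 = 0; EF_Task 3 = 8
ES_Task 4 = 10; EF_Task 4 = 10+7 = 17
ES_Task 5 = max(EF_Task 1=15, EF_Task 4=17) = 17; EF_Task 5 = 17+14 = 31
ES_Task 6 = max(EF_Task 3=8, EF_Task 5=31) = 31; EF_Task 6 = 31+2 = 33
Expected project duration μ = 33 days. Critical path: Task 2 → Task 4 → Task 5 → Task 6.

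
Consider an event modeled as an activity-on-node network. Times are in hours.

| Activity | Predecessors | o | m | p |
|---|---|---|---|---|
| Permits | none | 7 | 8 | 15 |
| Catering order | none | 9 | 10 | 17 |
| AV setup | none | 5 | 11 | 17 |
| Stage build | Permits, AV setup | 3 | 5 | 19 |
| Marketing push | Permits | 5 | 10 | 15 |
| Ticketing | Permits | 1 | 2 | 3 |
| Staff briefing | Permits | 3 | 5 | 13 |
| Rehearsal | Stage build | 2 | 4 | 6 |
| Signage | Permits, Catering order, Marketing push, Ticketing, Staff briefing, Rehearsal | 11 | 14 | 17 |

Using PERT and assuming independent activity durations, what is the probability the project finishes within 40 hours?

0.871

te_Permits = (7 + 4·8 + 15)/6 = 54/6 = 9; σ²_Permits = ((15−7)/6)² = 1.778
te_Catering order = (9 + 4·10 + 17)/6 = 66/6 = 11; σ²_Catering order = ((17−9)/6)² = 1.778
te_AV setup = (5 + 4·11 + 17)/6 = 66/6 = 11; σ²_AV setup = ((17−5)/6)² = 4.000
te_Stage build = (3 + 4·5 + 19)/6 = 42/6 = 7; σ²_Stage build = ((19−3)/6)² = 7.111
te_Marketing push = (5 + 4·10 + 15)/6 = 60/6 = 10; σ²_Marketing push = ((15−5)/6)² = 2.778
te_Ticketing = (1 + 4·2 + 3)/6 = 12/6 = 2; σ²_Ticketing = ((3−1)/6)² = 0.111
te_Staff briefing = (3 + 4·5 + 13)/6 = 36/6 = 6; σ²_Staff briefing = ((13−3)/6)² = 2.778
te_Rehearsal = (2 + 4·4 + 6)/6 = 24/6 = 4; σ²_Rehearsal = ((6−2)/6)² = 0.444
te_Signage = (11 + 4·14 + 17)/6 = 84/6 = 14; σ²_Signage = ((17−11)/6)² = 1.000

Forward pass:
ES_Permits = 0; EF_Permits = 9
ES_Catering order = 0; EF_Catering order = 11
ES_AV setup = 0; EF_AV setup = 11
ES_Stage build = max(EF_Permits=9, EF_AV setup=11) = 11; EF_Stage build = 11+7 = 18
ES_Marketing push = 9; EF_Marketing push = 9+10 = 19
ES_Ticketing = 9; EF_Ticketing = 9+2 = 11
ES_Staff briefing = 9; EF_Staff briefing = 9+6 = 15
ES_Rehearsal = 18; EF_Rehearsal = 18+4 = 22
ES_Signage = max(EF_Permits=9, EF_Catering order=11, EF_Marketing push=19, EF_Ticketing=11, EF_Staff briefing=15, EF_Rehearsal=22) = 22; EF_Signage = 22+14 = 36
Expected project duration μ = 36 hours. Critical path: AV setup → Stage build → Rehearsal → Signage.

Variance along critical path = 4.000 + 7.111 + 0.444 + 1.000 = 12.556; σ = √12.556 = 3.543 hours.
Z = (40 − 36) / 3.543 = 1.129
P(T ≤ 40) = Φ(1.129) ≈ 0.871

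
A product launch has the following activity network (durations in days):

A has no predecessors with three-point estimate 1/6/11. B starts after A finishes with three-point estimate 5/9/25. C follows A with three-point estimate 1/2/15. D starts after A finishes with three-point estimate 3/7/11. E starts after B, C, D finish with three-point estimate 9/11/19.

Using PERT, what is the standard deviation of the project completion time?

te_A = (1 + 4·6 + 11)/6 = 36/6 = 6; σ²_A = ((11−1)/6)² = 2.778
te_B = (5 + 4·9 + 25)/6 = 66/6 = 11; σ²_B = ((25−5)/6)² = 11.111
te_C = (1 + 4·2 + 15)/6 = 24/6 = 4; σ²_C = ((15−1)/6)² = 5.444
te_D = (3 + 4·7 + 11)/6 = 42/6 = 7; σ²_D = ((11−3)/6)² = 1.778
te_E = (9 + 4·11 + 19)/6 = 72/6 = 12; σ²_E = ((19−9)/6)² = 2.778

Forward pass:
ES_A = 0; EF_A = 6
ES_B = 6; EF_B = 6+11 = 17
ES_C = 6; EF_C = 6+4 = 10
ES_D = 6; EF_D = 6+7 = 13
ES_E = max(EF_B=17, EF_C=10, EF_D=13) = 17; EF_E = 17+12 = 29
Expected project duration μ = 29 days. Critical path: A → B → E.

Variance along critical path = 2.778 + 11.111 + 2.778 = 16.667
σ = √16.667 = 4.082 days

4.08 days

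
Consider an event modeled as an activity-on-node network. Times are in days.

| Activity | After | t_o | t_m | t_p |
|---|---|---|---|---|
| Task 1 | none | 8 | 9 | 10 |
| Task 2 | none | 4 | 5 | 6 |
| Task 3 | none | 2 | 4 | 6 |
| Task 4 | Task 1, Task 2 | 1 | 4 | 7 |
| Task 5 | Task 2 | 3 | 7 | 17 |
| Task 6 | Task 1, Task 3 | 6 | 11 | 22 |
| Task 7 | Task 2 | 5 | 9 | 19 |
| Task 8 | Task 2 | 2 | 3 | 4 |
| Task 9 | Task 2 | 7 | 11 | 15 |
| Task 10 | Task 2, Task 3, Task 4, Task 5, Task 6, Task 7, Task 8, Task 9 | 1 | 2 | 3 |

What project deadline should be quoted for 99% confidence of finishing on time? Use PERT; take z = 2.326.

29.3 days

te_Task 1 = (8 + 4·9 + 10)/6 = 54/6 = 9; σ²_Task 1 = ((10−8)/6)² = 0.111
te_Task 2 = (4 + 4·5 + 6)/6 = 30/6 = 5; σ²_Task 2 = ((6−4)/6)² = 0.111
te_Task 3 = (2 + 4·4 + 6)/6 = 24/6 = 4; σ²_Task 3 = ((6−2)/6)² = 0.444
te_Task 4 = (1 + 4·4 + 7)/6 = 24/6 = 4; σ²_Task 4 = ((7−1)/6)² = 1.000
te_Task 5 = (3 + 4·7 + 17)/6 = 48/6 = 8; σ²_Task 5 = ((17−3)/6)² = 5.444
te_Task 6 = (6 + 4·11 + 22)/6 = 72/6 = 12; σ²_Task 6 = ((22−6)/6)² = 7.111
te_Task 7 = (5 + 4·9 + 19)/6 = 60/6 = 10; σ²_Task 7 = ((19−5)/6)² = 5.444
te_Task 8 = (2 + 4·3 + 4)/6 = 18/6 = 3; σ²_Task 8 = ((4−2)/6)² = 0.111
te_Task 9 = (7 + 4·11 + 15)/6 = 66/6 = 11; σ²_Task 9 = ((15−7)/6)² = 1.778
te_Task 10 = (1 + 4·2 + 3)/6 = 12/6 = 2; σ²_Task 10 = ((3−1)/6)² = 0.111

Forward pass:
ES_Task 1 = 0; EF_Task 1 = 9
ES_Task 2 = 0; EF_Task 2 = 5
ES_Task 3 = 0; EF_Task 3 = 4
ES_Task 4 = max(EF_Task 1=9, EF_Task 2=5) = 9; EF_Task 4 = 9+4 = 13
ES_Task 5 = 5; EF_Task 5 = 5+8 = 13
ES_Task 6 = max(EF_Task 1=9, EF_Task 3=4) = 9; EF_Task 6 = 9+12 = 21
ES_Task 7 = 5; EF_Task 7 = 5+10 = 15
ES_Task 8 = 5; EF_Task 8 = 5+3 = 8
ES_Task 9 = 5; EF_Task 9 = 5+11 = 16
ES_Task 10 = max(EF_Task 2=5, EF_Task 3=4, EF_Task 4=13, EF_Task 5=13, EF_Task 6=21, EF_Task 7=15, EF_Task 8=8, EF_Task 9=16) = 21; EF_Task 10 = 21+2 = 23
Expected project duration μ = 23 days. Critical path: Task 1 → Task 6 → Task 10.

Variance along critical path = 0.111 + 7.111 + 0.111 = 7.333; σ = 2.708 days.
D = μ + z·σ = 23 + 2.326·2.708 = 29.3 days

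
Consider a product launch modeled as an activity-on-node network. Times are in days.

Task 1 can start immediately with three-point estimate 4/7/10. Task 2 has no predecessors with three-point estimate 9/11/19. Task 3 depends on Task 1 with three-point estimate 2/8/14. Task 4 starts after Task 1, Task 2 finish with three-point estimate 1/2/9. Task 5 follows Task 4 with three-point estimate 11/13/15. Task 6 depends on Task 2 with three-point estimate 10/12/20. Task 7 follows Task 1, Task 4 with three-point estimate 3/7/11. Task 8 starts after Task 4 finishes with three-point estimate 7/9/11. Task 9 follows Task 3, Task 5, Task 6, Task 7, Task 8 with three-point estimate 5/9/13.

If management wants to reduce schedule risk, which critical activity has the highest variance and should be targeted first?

te_Task 1 = (4 + 4·7 + 10)/6 = 42/6 = 7; σ²_Task 1 = ((10−4)/6)² = 1.000
te_Task 2 = (9 + 4·11 + 19)/6 = 72/6 = 12; σ²_Task 2 = ((19−9)/6)² = 2.778
te_Task 3 = (2 + 4·8 + 14)/6 = 48/6 = 8; σ²_Task 3 = ((14−2)/6)² = 4.000
te_Task 4 = (1 + 4·2 + 9)/6 = 18/6 = 3; σ²_Task 4 = ((9−1)/6)² = 1.778
te_Task 5 = (11 + 4·13 + 15)/6 = 78/6 = 13; σ²_Task 5 = ((15−11)/6)² = 0.444
te_Task 6 = (10 + 4·12 + 20)/6 = 78/6 = 13; σ²_Task 6 = ((20−10)/6)² = 2.778
te_Task 7 = (3 + 4·7 + 11)/6 = 42/6 = 7; σ²_Task 7 = ((11−3)/6)² = 1.778
te_Task 8 = (7 + 4·9 + 11)/6 = 54/6 = 9; σ²_Task 8 = ((11−7)/6)² = 0.444
te_Task 9 = (5 + 4·9 + 13)/6 = 54/6 = 9; σ²_Task 9 = ((13−5)/6)² = 1.778

Forward pass:
ES_Task 1 = 0; EF_Task 1 = 7
ES_Task 2 = 0; EF_Task 2 = 12
ES_Task 3 = 7; EF_Task 3 = 7+8 = 15
ES_Task 4 = max(EF_Task 1=7, EF_Task 2=12) = 12; EF_Task 4 = 12+3 = 15
ES_Task 5 = 15; EF_Task 5 = 15+13 = 28
ES_Task 6 = 12; EF_Task 6 = 12+13 = 25
ES_Task 7 = max(EF_Task 1=7, EF_Task 4=15) = 15; EF_Task 7 = 15+7 = 22
ES_Task 8 = 15; EF_Task 8 = 15+9 = 24
ES_Task 9 = max(EF_Task 3=15, EF_Task 5=28, EF_Task 6=25, EF_Task 7=22, EF_Task 8=24) = 28; EF_Task 9 = 28+9 = 37
Expected project duration μ = 37 days. Critical path: Task 2 → Task 4 → Task 5 → Task 9.

Variances on critical path: σ²_Task 2=2.778, σ²_Task 4=1.778, σ²_Task 5=0.444, σ²_Task 9=1.778.
Largest is σ²_Task 2 = 2.778.

Task 2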